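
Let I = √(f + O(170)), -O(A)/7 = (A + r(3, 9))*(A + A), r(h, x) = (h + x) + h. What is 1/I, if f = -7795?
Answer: -I*√448095/448095 ≈ -0.0014939*I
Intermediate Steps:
r(h, x) = x + 2*h
O(A) = -14*A*(15 + A) (O(A) = -7*(A + (9 + 2*3))*(A + A) = -7*(A + (9 + 6))*2*A = -7*(A + 15)*2*A = -7*(15 + A)*2*A = -14*A*(15 + A))
I = I*√448095 (I = √(-7795 - 14*170*(15 + 170)) = √(-7795 - 14*170*185) = √(-7795 - 440300) = √(-448095) = I*√448095 ≈ 669.4*I)
1/I = 1/(I*√448095) = -I*√448095/448095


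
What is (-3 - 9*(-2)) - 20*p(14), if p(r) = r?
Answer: -265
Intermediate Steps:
(-3 - 9*(-2)) - 20*p(14) = (-3 - 9*(-2)) - 20*14 = (-3 + 18) - 280 = 15 - 280 = -265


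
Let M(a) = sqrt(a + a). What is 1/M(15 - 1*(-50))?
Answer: sqrt(130)/130 ≈ 0.087706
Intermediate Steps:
M(a) = sqrt(2)*sqrt(a) (M(a) = sqrt(2*a) = sqrt(2)*sqrt(a))
1/M(15 - 1*(-50)) = 1/(sqrt(2)*sqrt(15 - 1*(-50))) = 1/(sqrt(2)*sqrt(15 + 50)) = 1/(sqrt(2)*sqrt(65)) = 1/(sqrt(130)) = sqrt(130)/130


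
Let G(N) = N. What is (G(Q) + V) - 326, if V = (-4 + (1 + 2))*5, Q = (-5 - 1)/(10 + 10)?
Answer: -3313/10 ≈ -331.30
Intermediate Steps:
Q = -3/10 (Q = -6/20 = -6*1/20 = -3/10 ≈ -0.30000)
V = -5 (V = (-4 + 3)*5 = -1*5 = -5)
(G(Q) + V) - 326 = (-3/10 - 5) - 326 = -53/10 - 326 = -3313/10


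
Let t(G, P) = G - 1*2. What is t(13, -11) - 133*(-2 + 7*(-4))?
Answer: 4001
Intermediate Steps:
t(G, P) = -2 + G (t(G, P) = G - 2 = -2 + G)
t(13, -11) - 133*(-2 + 7*(-4)) = (-2 + 13) - 133*(-2 + 7*(-4)) = 11 - 133*(-2 - 28) = 11 - 133*(-30) = 11 + 3990 = 4001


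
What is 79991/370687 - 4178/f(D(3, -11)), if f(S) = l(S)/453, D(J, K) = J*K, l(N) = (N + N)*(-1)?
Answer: -116928256692/4077557 ≈ -28676.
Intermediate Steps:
l(N) = -2*N (l(N) = (2*N)*(-1) = -2*N)
f(S) = -2*S/453
79991/370687 - 4178/f(D(3, -11)) = 79991/370687 - 4178/((-2*(-11)/151)) = 79991*(1/370687) - 4178/((-2/453*(-33))) = 79991/370687 - 4178/22/151 = 79991/370687 - 4178*151/22 = 79991/370687 - 315439/11 = -116928256692/4077557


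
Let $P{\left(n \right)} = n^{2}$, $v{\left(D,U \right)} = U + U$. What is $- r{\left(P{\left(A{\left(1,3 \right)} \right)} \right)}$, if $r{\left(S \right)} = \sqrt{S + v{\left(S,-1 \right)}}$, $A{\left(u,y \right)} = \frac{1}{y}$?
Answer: $- \frac{i \sqrt{17}}{3} \approx - 1.3744 i$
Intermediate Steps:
$v{\left(D,U \right)} = 2 U$
$r{\left(S \right)} = \sqrt{-2 + S}$ ($r{\left(S \right)} = \sqrt{S + 2 \left(-1\right)} = \sqrt{S - 2} = \sqrt{-2 + S}$)
$- r{\left(P{\left(A{\left(1,3 \right)} \right)} \right)} = - \sqrt{-2 + \left(\frac{1}{3}\right)^{2}} = - \sqrt{-2 + \frac{1}{9}} = - \sqrt{- \frac{17}{9}} = - \frac{i \sqrt{17}}{3}$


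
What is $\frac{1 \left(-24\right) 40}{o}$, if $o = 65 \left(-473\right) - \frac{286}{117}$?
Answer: $\frac{8640}{276727} \approx 0.031222$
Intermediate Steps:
$o = - \frac{276727}{9}$ ($o = -30745 - \frac{22}{9} = - \frac{276727}{9} \approx -30747.0$)
$\frac{1 \left(-24\right) 40}{o} = \frac{1 \left(-24\right) 40}{- \frac{276727}{9}} = \left(-24\right) 40 \left(- \frac{9}{276727}\right) = \left(-960\right) \left(- \frac{9}{276727}\right) = \frac{8640}{276727}$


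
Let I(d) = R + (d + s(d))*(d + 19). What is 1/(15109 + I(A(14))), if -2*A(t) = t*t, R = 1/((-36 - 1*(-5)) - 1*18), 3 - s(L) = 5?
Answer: 49/1127440 ≈ 4.3461e-5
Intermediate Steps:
s(L) = -2 (s(L) = 3 - 1*5 = 3 - 5 = -2)
R = -1/49 (R = 1/((-36 + 5) - 18) = 1/(-31 - 18) = 1/(-49) = -1/49 ≈ -0.020408)
A(t) = -t²/2 (A(t) = -t*t/2 = -t²/2)
I(d) = -1/49 + (-2 + d)*(19 + d) (I(d) = -1/49 + (d - 2)*(d + 19) = -1/49 + (-2 + d)*(19 + d))
1/(15109 + I(A(14))) = 1/(15109 + (-1863/49 + (-½*14²)² + 17*(-½*14²))) = 1/(15109 + (-1863/49 + (-½*196)² + 17*(-½*196))) = 1/(15109 + (-1863/49 + (-98)² + 17*(-98))) = 1/(15109 + (-1863/49 + 9604 - 1666)) = 1/(15109 + 387099/49) = 1/(1127440/49) = 49/1127440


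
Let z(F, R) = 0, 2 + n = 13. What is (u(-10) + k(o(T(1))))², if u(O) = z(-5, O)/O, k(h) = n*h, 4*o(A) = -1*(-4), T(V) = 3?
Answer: 121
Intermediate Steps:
n = 11 (n = -2 + 13 = 11)
o(A) = 1 (o(A) = (-1*(-4))/4 = (¼)*4 = 1)
k(h) = 11*h
u(O) = 0 (u(O) = 0/O = 0)
(u(-10) + k(o(T(1))))² = (0 + 11*1)² = (0 + 11)² = 11² = 121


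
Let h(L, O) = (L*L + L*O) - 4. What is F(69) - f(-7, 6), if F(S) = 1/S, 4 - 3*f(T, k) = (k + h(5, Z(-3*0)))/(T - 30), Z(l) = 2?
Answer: -38/23 ≈ -1.6522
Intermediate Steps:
h(L, O) = -4 + L² + L*O (h(L, O) = (L² + L*O) - 4 = -4 + L² + L*O)
f(T, k) = 4/3 - (31 + k)/(3*(-30 + T)) (f(T, k) = 4/3 - (k + (-4 + 5² + 5*2))/(3*(T - 30)) = 4/3 - (k + (-4 + 25 + 10))/(3*(-30 + T)) = 4/3 - (k + 31)/(3*(-30 + T)) = 4/3 - (31 + k)/(3*(-30 + T)))
F(69) - f(-7, 6) = 1/69 - (-151 - 1*6 + 4*(-7))/(3*(-30 - 7)) = 1/69 - (-151 - 6 - 28)/(3*(-37)) = 1/69 - (-1)*(-185)/(3*37) = 1/69 - 1*5/3 = 1/69 - 5/3 = -38/23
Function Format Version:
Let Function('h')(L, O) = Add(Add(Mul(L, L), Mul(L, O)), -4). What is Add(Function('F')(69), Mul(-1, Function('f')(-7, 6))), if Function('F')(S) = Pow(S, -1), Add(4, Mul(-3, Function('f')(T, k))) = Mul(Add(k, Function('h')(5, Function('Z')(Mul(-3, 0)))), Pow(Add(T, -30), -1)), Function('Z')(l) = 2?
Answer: Rational(-38, 23) ≈ -1.6522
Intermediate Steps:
Function('h')(L, O) = Add(-4, Pow(L, 2), Mul(L, O)) (Function('h')(L, O) = Add(Add(Pow(L, 2), Mul(L, O)), -4) = Add(-4, Pow(L, 2), Mul(L, O)))
Function('f')(T, k) = Add(Rational(4, 3), Mul(Rational(-1, 3), Pow(Add(-30, T), -1), Add(31, k))) (Function('f')(T, k) = Add(Rational(4, 3), Mul(Rational(-1, 3), Mul(Add(k, Add(-4, Pow(5, 2), Mul(5, 2))), Pow(Add(T, -30), -1)))) = Add(Rational(4, 3), Mul(Rational(-1, 3), Mul(Add(k, Add(-4, 25, 10)), Pow(Add(-30, T), -1)))) = Add(Rational(4, 3), Mul(Rational(-1, 3), Mul(Add(k, 31), Pow(Add(-30, T), -1)))) = Add(Rational(4, 3), Mul(Rational(-1, 3), Mul(Add(31, k), Pow(Add(-30, T), -1)))) = Add(Rational(4, 3), Mul(Rational(-1, 3), Mul(Pow(Add(-30, T), -1), Add(31, k)))) = Add(Rational(4, 3), Mul(Rational(-1, 3), Pow(Add(-30, T), -1), Add(31, k))))
Add(Function('F')(69), Mul(-1, Function('f')(-7, 6))) = Add(Pow(69, -1), Mul(-1, Mul(Rational(1, 3), Pow(Add(-30, -7), -1), Add(-151, Mul(-1, 6), Mul(4, -7))))) = Add(Rational(1, 69), Mul(-1, Mul(Rational(1, 3), Pow(-37, -1), Add(-151, -6, -28)))) = Add(Rational(1, 69), Mul(-1, Mul(Rational(1, 3), Rational(-1, 37), -185))) = Add(Rational(1, 69), Mul(-1, Rational(5, 3))) = Add(Rational(1, 69), Rational(-5, 3)) = Rational(-38, 23)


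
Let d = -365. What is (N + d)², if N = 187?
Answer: 31684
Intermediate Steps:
(N + d)² = (187 - 365)² = (-178)² = 31684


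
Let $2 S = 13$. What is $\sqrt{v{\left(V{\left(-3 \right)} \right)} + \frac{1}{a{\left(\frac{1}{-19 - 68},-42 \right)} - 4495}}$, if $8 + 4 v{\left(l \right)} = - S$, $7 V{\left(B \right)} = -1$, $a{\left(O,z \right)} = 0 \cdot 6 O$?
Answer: $\frac{i \sqrt{1171963370}}{17980} \approx 1.904 i$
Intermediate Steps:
$S = \frac{13}{2}$ ($S = \frac{1}{2} \cdot 13 = \frac{13}{2} \approx 6.5$)
$a{\left(O,z \right)} = 0$ ($a{\left(O,z \right)} = 0 O = 0$)
$V{\left(B \right)} = - \frac{1}{7}$ ($V{\left(B \right)} = \frac{1}{7} \left(-1\right) = - \frac{1}{7}$)
$v{\left(l \right)} = - \frac{29}{8}$ ($v{\left(l \right)} = -2 + \frac{\left(-1\right) \frac{13}{2}}{4} = -2 + \frac{1}{4} \left(- \frac{13}{2}\right) = -2 - \frac{13}{8} = - \frac{29}{8}$)
$\sqrt{v{\left(V{\left(-3 \right)} \right)} + \frac{1}{a{\left(\frac{1}{-19 - 68},-42 \right)} - 4495}} = \sqrt{- \frac{29}{8} + \frac{1}{0 - 4495}} = \sqrt{- \frac{29}{8} + \frac{1}{-4495}} = \sqrt{- \frac{29}{8} - \frac{1}{4495}} = \sqrt{- \frac{130363}{35960}} = \frac{i \sqrt{1171963370}}{17980}$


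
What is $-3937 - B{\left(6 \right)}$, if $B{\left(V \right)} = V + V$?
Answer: $-3949$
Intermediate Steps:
$B{\left(V \right)} = 2 V$
$-3937 - B{\left(6 \right)} = -3937 - 2 \cdot 6 = -3937 - 12 = -3949$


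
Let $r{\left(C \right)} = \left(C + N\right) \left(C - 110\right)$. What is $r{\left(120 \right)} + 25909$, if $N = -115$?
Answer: $25959$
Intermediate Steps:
$r{\left(C \right)} = \left(-115 + C\right) \left(-110 + C\right)$ ($r{\left(C \right)} = \left(C - 115\right) \left(C - 110\right) = \left(-115 + C\right) \left(-110 + C\right)$)
$r{\left(120 \right)} + 25909 = \left(12650 + 120^{2} - 27000\right) + 25909 = \left(12650 + 14400 - 27000\right) + 25909 = 50 + 25909 = 25959$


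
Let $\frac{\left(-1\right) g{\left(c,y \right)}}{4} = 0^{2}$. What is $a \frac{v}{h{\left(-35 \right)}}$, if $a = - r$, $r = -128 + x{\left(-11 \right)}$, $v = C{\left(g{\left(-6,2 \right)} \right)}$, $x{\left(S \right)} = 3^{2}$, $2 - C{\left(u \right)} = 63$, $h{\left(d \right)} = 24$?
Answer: $- \frac{7259}{24} \approx -302.46$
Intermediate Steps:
$g{\left(c,y \right)} = 0$ ($g{\left(c,y \right)} = - 4 \cdot 0^{2} = \left(-4\right) 0 = 0$)
$C{\left(u \right)} = -61$ ($C{\left(u \right)} = 2 - 63 = -61$)
$x{\left(S \right)} = 9$
$v = -61$
$r = -119$ ($r = -128 + 9 = -119$)
$a = 119$ ($a = \left(-1\right) \left(-119\right) = 119$)
$a \frac{v}{h{\left(-35 \right)}} = 119 \left(- \frac{61}{24}\right) = - \frac{7259}{24}$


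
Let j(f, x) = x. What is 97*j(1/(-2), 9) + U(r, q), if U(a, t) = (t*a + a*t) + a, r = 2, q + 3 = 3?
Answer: 875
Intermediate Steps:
q = 0 (q = -3 + 3 = 0)
U(a, t) = a + 2*a*t (U(a, t) = (a*t + a*t) + a = 2*a*t + a = a + 2*a*t)
97*j(1/(-2), 9) + U(r, q) = 97*9 + 2*(1 + 2*0) = 873 + 2*(1 + 0) = 873 + 2*1 = 873 + 2 = 875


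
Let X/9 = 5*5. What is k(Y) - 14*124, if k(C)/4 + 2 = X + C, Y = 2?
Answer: -836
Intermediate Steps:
X = 225 (X = 9*(5*5) = 9*25 = 225)
k(C) = 892 + 4*C (k(C) = -8 + 4*(225 + C) = -8 + (900 + 4*C) = 892 + 4*C)
k(Y) - 14*124 = (892 + 4*2) - 14*124 = (892 + 8) - 1736 = 900 - 1736 = -836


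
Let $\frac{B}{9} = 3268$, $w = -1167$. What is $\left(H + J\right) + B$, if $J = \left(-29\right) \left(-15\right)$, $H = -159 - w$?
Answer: $30855$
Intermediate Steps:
$B = 29412$ ($B = 9 \cdot 3268 = 29412$)
$H = 1008$ ($H = -159 - -1167 = -159 + 1167 = 1008$)
$J = 435$
$\left(H + J\right) + B = \left(1008 + 435\right) + 29412 = 1443 + 29412 = 30855$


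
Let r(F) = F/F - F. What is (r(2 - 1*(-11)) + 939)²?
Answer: 859329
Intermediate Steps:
r(F) = 1 - F
(r(2 - 1*(-11)) + 939)² = ((1 - (2 - 1*(-11))) + 939)² = ((1 - (2 + 11)) + 939)² = ((1 - 1*13) + 939)² = ((1 - 13) + 939)² = (-12 + 939)² = 927² = 859329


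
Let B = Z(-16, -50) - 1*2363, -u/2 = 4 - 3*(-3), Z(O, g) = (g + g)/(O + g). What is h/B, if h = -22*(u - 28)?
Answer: -39204/77929 ≈ -0.50307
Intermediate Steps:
Z(O, g) = 2*g/(O + g) (Z(O, g) = (2*g)/(O + g) = 2*g/(O + g))
u = -26 (u = -2*(4 - 3*(-3)) = -2*(4 + 9) = -2*13 = -26)
B = -77929/33 (B = 2*(-50)/(-16 - 50) - 1*2363 = 2*(-50)/(-66) - 2363 = 2*(-50)*(-1/66) - 2363 = 50/33 - 2363 = -77929/33 ≈ -2361.5)
h = 1188 (h = -22*(-26 - 28) = -22*(-54) = 1188)
h/B = 1188/(-77929/33) = 1188*(-33/77929) = -39204/77929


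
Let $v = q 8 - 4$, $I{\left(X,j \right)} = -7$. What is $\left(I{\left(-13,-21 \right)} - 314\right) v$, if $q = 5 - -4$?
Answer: $-21828$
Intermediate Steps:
$q = 9$ ($q = 5 + 4 = 9$)
$v = 68$ ($v = 9 \cdot 8 - 4 = 72 - 4 = 68$)
$\left(I{\left(-13,-21 \right)} - 314\right) v = \left(-7 - 314\right) 68 = \left(-321\right) 68 = -21828$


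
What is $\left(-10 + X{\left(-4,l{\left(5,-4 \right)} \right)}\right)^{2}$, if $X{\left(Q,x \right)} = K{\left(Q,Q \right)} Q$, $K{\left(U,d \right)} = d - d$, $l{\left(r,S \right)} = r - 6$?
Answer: $100$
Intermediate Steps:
$l{\left(r,S \right)} = -6 + r$ ($l{\left(r,S \right)} = r - 6 = -6 + r$)
$K{\left(U,d \right)} = 0$
$X{\left(Q,x \right)} = 0$ ($X{\left(Q,x \right)} = 0 Q = 0$)
$\left(-10 + X{\left(-4,l{\left(5,-4 \right)} \right)}\right)^{2} = \left(-10 + 0\right)^{2} = \left(-10\right)^{2} = 100$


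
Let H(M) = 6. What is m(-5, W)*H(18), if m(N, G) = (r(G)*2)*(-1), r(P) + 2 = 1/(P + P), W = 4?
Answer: 45/2 ≈ 22.500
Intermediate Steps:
r(P) = -2 + 1/(2*P) (r(P) = -2 + 1/(P + P) = -2 + 1/(2*P))
m(N, G) = 4 - 1/G (m(N, G) = ((-2 + 1/(2*G))*2)*(-1) = (-4 + 1/G)*(-1) = 4 - 1/G)
m(-5, W)*H(18) = (4 - 1/4)*6 = (15/4)*6 = 45/2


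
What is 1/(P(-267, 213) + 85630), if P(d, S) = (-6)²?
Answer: 1/85666 ≈ 1.1673e-5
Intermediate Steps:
P(d, S) = 36
1/(P(-267, 213) + 85630) = 1/(36 + 85630) = 1/85666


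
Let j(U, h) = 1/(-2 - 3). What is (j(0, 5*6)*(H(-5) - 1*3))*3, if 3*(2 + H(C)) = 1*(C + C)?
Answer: 5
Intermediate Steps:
H(C) = -2 + 2*C/3 (H(C) = -2 + (1*(C + C))/3 = -2 + (1*(2*C))/3 = -2 + (2*C)/3 = -2 + 2*C/3)
j(U, h) = -⅕ (j(U, h) = 1/(-5) = -⅕)
(j(0, 5*6)*(H(-5) - 1*3))*3 = -((-2 + (⅔)*(-5)) - 1*3)/5*3 = -((-2 - 10/3) - 3)/5*3 = -(-16/3 - 3)/5*3 = -⅕*(-25/3)*3 = (5/3)*3 = 5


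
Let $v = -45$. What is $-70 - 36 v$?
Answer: $1550$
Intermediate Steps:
$-70 - 36 v = -70 - -1620 = -70 + 1620 = 1550$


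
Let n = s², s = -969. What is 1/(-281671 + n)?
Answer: 1/657290 ≈ 1.5214e-6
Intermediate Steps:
n = 938961 (n = (-969)² = 938961)
1/(-281671 + n) = 1/(-281671 + 938961) = 1/657290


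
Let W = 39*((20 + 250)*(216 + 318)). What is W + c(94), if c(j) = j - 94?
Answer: 5623020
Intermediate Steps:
c(j) = -94 + j
W = 5623020 (W = 39*(270*534) = 39*144180 = 5623020)
W + c(94) = 5623020 + (-94 + 94) = 5623020 + 0 = 5623020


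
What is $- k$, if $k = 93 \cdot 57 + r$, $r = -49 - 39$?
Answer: $-5213$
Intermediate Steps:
$r = -88$ ($r = -49 - 39 = -88$)
$k = 5213$ ($k = 93 \cdot 57 - 88 = 5301 - 88 = 5213$)
$- k = \left(-1\right) 5213 = -5213$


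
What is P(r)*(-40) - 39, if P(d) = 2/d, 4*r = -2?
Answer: 121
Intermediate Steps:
r = -½ (r = (¼)*(-2) = -½ ≈ -0.50000)
P(r)*(-40) - 39 = (2/(-½))*(-40) - 39 = (2*(-2))*(-40) - 39 = -4*(-40) - 39 = 160 - 39 = 121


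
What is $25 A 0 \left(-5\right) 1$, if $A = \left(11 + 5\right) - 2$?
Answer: $0$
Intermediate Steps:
$A = 14$ ($A = 16 - 2 = 14$)
$25 A 0 \left(-5\right) 1 = 25 \cdot 14 \cdot 0 \left(-5\right) 1 = 350 \cdot 0 \cdot 1 = 350 \cdot 0 = 0$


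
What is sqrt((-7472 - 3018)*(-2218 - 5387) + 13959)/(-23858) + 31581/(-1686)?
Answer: -10527/562 - 3*sqrt(8865601)/23858 ≈ -19.106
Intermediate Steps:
sqrt((-7472 - 3018)*(-2218 - 5387) + 13959)/(-23858) + 31581/(-1686) = sqrt(-10490*(-7605) + 13959)*(-1/23858) + 31581*(-1/1686) = sqrt(79776450 + 13959)*(-1/23858) - 10527/562 = sqrt(79790409)*(-1/23858) - 10527/562 = (3*sqrt(8865601))*(-1/23858) - 10527/562 = -3*sqrt(8865601)/23858 - 10527/562 = -10527/562 - 3*sqrt(8865601)/23858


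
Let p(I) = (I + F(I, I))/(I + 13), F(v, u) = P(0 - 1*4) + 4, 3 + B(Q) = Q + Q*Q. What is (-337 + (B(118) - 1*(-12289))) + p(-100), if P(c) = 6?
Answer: 753769/29 ≈ 25992.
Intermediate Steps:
B(Q) = -3 + Q + Q² (B(Q) = -3 + (Q + Q*Q) = -3 + (Q + Q²) = -3 + Q + Q²)
F(v, u) = 10 (F(v, u) = 6 + 4 = 10)
p(I) = (10 + I)/(13 + I) (p(I) = (I + 10)/(I + 13) = (10 + I)/(13 + I))
(-337 + (B(118) - 1*(-12289))) + p(-100) = (-337 + ((-3 + 118 + 118²) - 1*(-12289))) + (10 - 100)/(13 - 100) = (-337 + ((-3 + 118 + 13924) + 12289)) - 90/(-87) = (-337 + (14039 + 12289)) - 1/87*(-90) = (-337 + 26328) + 30/29 = 25991 + 30/29 = 753769/29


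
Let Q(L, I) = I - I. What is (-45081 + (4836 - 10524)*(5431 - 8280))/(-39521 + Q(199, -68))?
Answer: -16160031/39521 ≈ -408.90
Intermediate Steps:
Q(L, I) = 0
(-45081 + (4836 - 10524)*(5431 - 8280))/(-39521 + Q(199, -68)) = (-45081 + (4836 - 10524)*(5431 - 8280))/(-39521 + 0) = (-45081 - 5688*(-2849))/(-39521) = (-45081 + 16205112)*(-1/39521) = 16160031*(-1/39521) = -16160031/39521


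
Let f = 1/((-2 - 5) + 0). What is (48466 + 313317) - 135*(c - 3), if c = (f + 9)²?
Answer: 17228272/49 ≈ 3.5160e+5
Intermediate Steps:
f = -⅐ (f = 1/(-7 + 0) = 1/(-7) = -⅐ ≈ -0.14286)
c = 3844/49 (c = (-⅐ + 9)² = (62/7)² = 3844/49 ≈ 78.449)
(48466 + 313317) - 135*(c - 3) = (48466 + 313317) - 135*(3844/49 - 3) = 361783 - 135*3697/49 = 361783 - 499095/49 = 17228272/49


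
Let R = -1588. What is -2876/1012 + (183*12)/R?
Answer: -424340/100441 ≈ -4.2248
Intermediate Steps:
-2876/1012 + (183*12)/R = -2876/1012 + (183*12)/(-1588) = -2876*1/1012 + 2196*(-1/1588) = -719/253 - 549/397 = -424340/100441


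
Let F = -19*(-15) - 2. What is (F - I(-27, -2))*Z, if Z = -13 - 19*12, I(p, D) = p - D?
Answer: -74228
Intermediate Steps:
Z = -241 (Z = -13 - 228 = -241)
F = 283 (F = 285 - 2 = 283)
(F - I(-27, -2))*Z = (283 - (-27 - 1*(-2)))*(-241) = (283 - (-27 + 2))*(-241) = (283 - 1*(-25))*(-241) = (283 + 25)*(-241) = 308*(-241) = -74228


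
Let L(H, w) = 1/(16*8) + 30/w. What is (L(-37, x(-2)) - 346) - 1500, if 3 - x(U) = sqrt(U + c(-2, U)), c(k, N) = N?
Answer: -3060211/1664 + 60*I/13 ≈ -1839.1 + 4.6154*I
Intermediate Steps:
x(U) = 3 - sqrt(2)*sqrt(U) (x(U) = 3 - sqrt(U + U) = 3 - sqrt(2*U) = 3 - sqrt(2)*sqrt(U))
L(H, w) = 1/128 + 30/w (L(H, w) = (1/16)*(1/8) + 30/w = 1/128 + 30/w)
(L(-37, x(-2)) - 346) - 1500 = ((3840 + (3 - sqrt(2)*sqrt(-2)))/(128*(3 - sqrt(2)*sqrt(-2))) - 346) - 1500 = ((3840 + (3 - sqrt(2)*I*sqrt(2)))/(128*(3 - sqrt(2)*I*sqrt(2))) - 346) - 1500 = ((3840 + (3 - 2*I))/(128*(3 - 2*I)) - 346) - 1500 = (((3 + 2*I)/13)*(3843 - 2*I)/128 - 346) - 1500 = ((3 + 2*I)*(3843 - 2*I)/1664 - 346) - 1500 = (-346 + (3 + 2*I)*(3843 - 2*I)/1664) - 1500 = -1846 + (3 + 2*I)*(3843 - 2*I)/1664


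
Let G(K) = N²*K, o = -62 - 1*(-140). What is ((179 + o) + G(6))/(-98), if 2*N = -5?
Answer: -589/196 ≈ -3.0051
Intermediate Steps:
N = -5/2 (N = (½)*(-5) = -5/2 ≈ -2.5000)
o = 78 (o = -62 + 140 = 78)
G(K) = 25*K/4 (G(K) = (-5/2)²*K = 25*K/4)
((179 + o) + G(6))/(-98) = ((179 + 78) + (25/4)*6)/(-98) = (257 + 75/2)*(-1/98) = (589/2)*(-1/98) = -589/196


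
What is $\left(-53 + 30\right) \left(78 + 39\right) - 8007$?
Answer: $-10698$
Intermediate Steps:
$\left(-53 + 30\right) \left(78 + 39\right) - 8007 = \left(-23\right) 117 - 8007 = -2691 - 8007 = -10698$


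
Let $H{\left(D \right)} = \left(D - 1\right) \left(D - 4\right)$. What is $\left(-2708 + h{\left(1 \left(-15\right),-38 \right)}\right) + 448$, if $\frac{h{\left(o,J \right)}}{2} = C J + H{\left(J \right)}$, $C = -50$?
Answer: $4816$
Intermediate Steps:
$H{\left(D \right)} = \left(-1 + D\right) \left(-4 + D\right)$
$h{\left(o,J \right)} = 8 - 110 J + 2 J^{2}$ ($h{\left(o,J \right)} = 2 \left(- 50 J + \left(4 + J^{2} - 5 J\right)\right) = 2 \left(4 + J^{2} - 55 J\right) = 8 - 110 J + 2 J^{2}$)
$\left(-2708 + h{\left(1 \left(-15\right),-38 \right)}\right) + 448 = \left(-2708 + \left(8 - -4180 + 2 \left(-38\right)^{2}\right)\right) + 448 = \left(-2708 + \left(8 + 4180 + 2 \cdot 1444\right)\right) + 448 = \left(-2708 + \left(8 + 4180 + 2888\right)\right) + 448 = \left(-2708 + 7076\right) + 448 = 4368 + 448 = 4816$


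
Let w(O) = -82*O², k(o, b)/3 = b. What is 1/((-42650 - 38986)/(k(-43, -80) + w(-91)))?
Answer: 339641/40818 ≈ 8.3209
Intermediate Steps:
k(o, b) = 3*b
1/((-42650 - 38986)/(k(-43, -80) + w(-91))) = 1/((-42650 - 38986)/(3*(-80) - 82*(-91)²)) = 1/(-81636/(-240 - 82*8281)) = 1/(-81636/(-240 - 679042)) = 1/(-81636/(-679282)) = 1/(-81636*(-1/679282)) = 1/(40818/339641) = 339641/40818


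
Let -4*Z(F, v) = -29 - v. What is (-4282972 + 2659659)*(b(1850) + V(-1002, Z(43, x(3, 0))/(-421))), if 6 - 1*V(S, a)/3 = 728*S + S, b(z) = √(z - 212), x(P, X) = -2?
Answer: -3557315121696 - 4869939*√182 ≈ -3.5574e+12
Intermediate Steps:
b(z) = √(-212 + z)
Z(F, v) = 29/4 + v/4 (Z(F, v) = -(-29 - v)/4 = 29/4 + v/4)
V(S, a) = 18 - 2187*S (V(S, a) = 18 - 3*(728*S + S) = 18 - 2187*S)
(-4282972 + 2659659)*(b(1850) + V(-1002, Z(43, x(3, 0))/(-421))) = (-4282972 + 2659659)*(√(-212 + 1850) + (18 - 2187*(-1002))) = -1623313*(√1638 + (18 + 2191374)) = -1623313*(3*√182 + 2191392) = -1623313*(2191392 + 3*√182) = -3557315121696 - 4869939*√182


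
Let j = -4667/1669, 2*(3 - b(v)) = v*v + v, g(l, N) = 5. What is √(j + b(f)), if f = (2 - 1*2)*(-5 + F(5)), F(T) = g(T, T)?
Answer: 2*√141865/1669 ≈ 0.45135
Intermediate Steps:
F(T) = 5
f = 0 (f = (2 - 1*2)*(-5 + 5) = (2 - 2)*0 = 0*0 = 0)
b(v) = 3 - v/2 - v²/2 (b(v) = 3 - (v*v + v)/2 = 3 - (v² + v)/2 = 3 - (v + v²)/2 = 3 + (-v/2 - v²/2) = 3 - v/2 - v²/2)
j = -4667/1669 (j = -4667*1/1669 = -4667/1669 ≈ -2.7963)
√(j + b(f)) = √(-4667/1669 + (3 - ½*0 - ½*0²)) = √(-4667/1669 + (3 + 0 - ½*0)) = √(-4667/1669 + (3 + 0 + 0)) = √(-4667/1669 + 3) = √(340/1669) = 2*√141865/1669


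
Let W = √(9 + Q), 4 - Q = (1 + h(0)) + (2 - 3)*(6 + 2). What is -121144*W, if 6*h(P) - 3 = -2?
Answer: -60572*√714/3 ≈ -5.3951e+5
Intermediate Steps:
h(P) = ⅙ (h(P) = ½ + (⅙)*(-2) = ½ - ⅓ = ⅙)
Q = 65/6 (Q = 4 - ((1 + ⅙) + (2 - 3)*(6 + 2)) = 4 - (7/6 - 1*8) = 4 - (7/6 - 8) = 4 - 1*(-41/6) = 4 + 41/6 = 65/6 ≈ 10.833)
W = √714/6 (W = √(9 + 65/6) = √(119/6) = √714/6 ≈ 4.4535)
-121144*W = -60572*√714/3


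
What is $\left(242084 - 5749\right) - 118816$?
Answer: $117519$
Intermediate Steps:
$\left(242084 - 5749\right) - 118816 = 236335 - 118816 = 117519$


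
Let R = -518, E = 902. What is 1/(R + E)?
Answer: 1/384 ≈ 0.0026042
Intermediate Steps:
1/(R + E) = 1/(-518 + 902) = 1/384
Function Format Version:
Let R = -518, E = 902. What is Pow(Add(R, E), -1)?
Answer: Rational(1, 384) ≈ 0.0026042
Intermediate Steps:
Pow(Add(R, E), -1) = Pow(Add(-518, 902), -1) = Pow(384, -1) = Rational(1, 384)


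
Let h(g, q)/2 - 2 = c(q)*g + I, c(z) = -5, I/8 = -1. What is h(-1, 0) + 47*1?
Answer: 45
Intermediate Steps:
I = -8 (I = 8*(-1) = -8)
h(g, q) = -12 - 10*g (h(g, q) = 4 + 2*(-5*g - 8) = 4 + 2*(-8 - 5*g) = 4 + (-16 - 10*g) = -12 - 10*g)
h(-1, 0) + 47*1 = (-12 - 10*(-1)) + 47*1 = (-12 + 10) + 47 = -2 + 47 = 45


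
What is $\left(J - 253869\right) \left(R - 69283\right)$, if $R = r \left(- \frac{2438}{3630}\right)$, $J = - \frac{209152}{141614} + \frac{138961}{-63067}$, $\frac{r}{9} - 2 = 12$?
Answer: $\frac{9515607713404169247408}{540335793349} \approx 1.7611 \cdot 10^{10}$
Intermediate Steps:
$r = 126$ ($r = 18 + 9 \cdot 12 = 18 + 108 = 126$)
$J = - \frac{16434706119}{4465585069}$ ($J = \left(-209152\right) \frac{1}{141614} + 138961 \left(- \frac{1}{63067}\right) = - \frac{104576}{70807} - \frac{138961}{63067} = - \frac{16434706119}{4465585069} \approx -3.6803$)
$R = - \frac{51198}{605}$ ($R = 126 \left(- \frac{2438}{3630}\right) = 126 \left(\left(-2438\right) \frac{1}{3630}\right) = 126 \left(- \frac{1219}{1815}\right) = - \frac{51198}{605} \approx -84.625$)
$\left(J - 253869\right) \left(R - 69283\right) = \left(- \frac{16434706119}{4465585069} - 253869\right) \left(- \frac{51198}{605} - 69283\right) = \left(- \frac{16434706119}{4465585069} - 253869\right) \left(- \frac{41967413}{605}\right) = \left(- \frac{1133690050588080}{4465585069}\right) \left(- \frac{41967413}{605}\right) = \frac{9515607713404169247408}{540335793349}$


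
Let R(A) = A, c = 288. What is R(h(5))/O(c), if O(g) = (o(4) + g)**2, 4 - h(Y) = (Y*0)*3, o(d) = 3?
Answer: 4/84681 ≈ 4.7236e-5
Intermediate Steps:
h(Y) = 4 (h(Y) = 4 - Y*0*3 = 4 - 0*3 = 4 - 1*0 = 4 + 0 = 4)
O(g) = (3 + g)**2
R(h(5))/O(c) = 4/((3 + 288)**2) = 4/(291**2) = 4/84681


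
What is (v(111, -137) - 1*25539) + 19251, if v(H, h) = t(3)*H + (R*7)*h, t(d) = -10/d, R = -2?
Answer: -4740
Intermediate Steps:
v(H, h) = -14*h - 10*H/3 (v(H, h) = (-10/3)*H + (-2*7)*h = (-10*⅓)*H - 14*h = -10*H/3 - 14*h = -14*h - 10*H/3)
(v(111, -137) - 1*25539) + 19251 = ((-14*(-137) - 10/3*111) - 1*25539) + 19251 = ((1918 - 370) - 25539) + 19251 = (1548 - 25539) + 19251 = -23991 + 19251 = -4740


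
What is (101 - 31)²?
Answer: 4900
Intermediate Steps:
(101 - 31)² = 70² = 4900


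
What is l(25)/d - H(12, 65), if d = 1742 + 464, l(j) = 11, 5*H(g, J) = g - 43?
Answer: 68441/11030 ≈ 6.2050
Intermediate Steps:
H(g, J) = -43/5 + g/5 (H(g, J) = (g - 43)/5 = (-43 + g)/5 = -43/5 + g/5)
d = 2206
l(25)/d - H(12, 65) = 11/2206 - (-43/5 + (⅕)*12) = 11*(1/2206) - (-43/5 + 12/5) = 11/2206 - 1*(-31/5) = 11/2206 + 31/5 = 68441/11030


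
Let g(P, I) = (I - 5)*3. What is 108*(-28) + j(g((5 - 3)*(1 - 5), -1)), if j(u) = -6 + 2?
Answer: -3028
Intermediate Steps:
g(P, I) = -15 + 3*I (g(P, I) = (-5 + I)*3 = -15 + 3*I)
j(u) = -4
108*(-28) + j(g((5 - 3)*(1 - 5), -1)) = 108*(-28) - 4 = -3024 - 4 = -3028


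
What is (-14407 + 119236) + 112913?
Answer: 217742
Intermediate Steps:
(-14407 + 119236) + 112913 = 104829 + 112913 = 217742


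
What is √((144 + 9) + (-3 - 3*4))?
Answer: √138 ≈ 11.747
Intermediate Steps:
√((144 + 9) + (-3 - 3*4)) = √(153 + (-3 - 12)) = √(153 - 15) = √138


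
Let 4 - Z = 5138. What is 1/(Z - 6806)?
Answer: -1/11940 ≈ -8.3752e-5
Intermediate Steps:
Z = -5134 (Z = 4 - 1*5138 = 4 - 5138 = -5134)
1/(Z - 6806) = 1/(-5134 - 6806) = 1/(-11940) = -1/11940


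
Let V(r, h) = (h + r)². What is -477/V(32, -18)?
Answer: -477/196 ≈ -2.4337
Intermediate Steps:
-477/V(32, -18) = -477/(-18 + 32)² = -477/(14²) = -477/196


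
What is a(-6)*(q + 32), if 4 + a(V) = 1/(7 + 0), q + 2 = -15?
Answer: -405/7 ≈ -57.857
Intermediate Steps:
q = -17 (q = -2 - 15 = -17)
a(V) = -27/7 (a(V) = -4 + 1/(7 + 0) = -4 + 1/7 = -4 + ⅐ = -27/7)
a(-6)*(q + 32) = -27*(-17 + 32)/7 = -27/7*15 = -405/7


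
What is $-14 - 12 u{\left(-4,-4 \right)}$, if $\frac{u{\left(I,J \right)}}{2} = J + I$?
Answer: $178$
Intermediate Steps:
$u{\left(I,J \right)} = 2 I + 2 J$ ($u{\left(I,J \right)} = 2 \left(J + I\right) = 2 \left(I + J\right) = 2 I + 2 J$)
$-14 - 12 u{\left(-4,-4 \right)} = -14 - 12 \left(2 \left(-4\right) + 2 \left(-4\right)\right) = -14 - 12 \left(-8 - 8\right) = -14 - -192 = -14 + 192 = 178$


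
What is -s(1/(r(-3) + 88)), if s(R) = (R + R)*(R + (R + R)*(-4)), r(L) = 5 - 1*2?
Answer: 2/1183 ≈ 0.0016906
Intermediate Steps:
r(L) = 3 (r(L) = 5 - 2 = 3)
s(R) = -14*R**2 (s(R) = (2*R)*(R + (2*R)*(-4)) = (2*R)*(R - 8*R) = (2*R)*(-7*R) = -14*R**2)
-s(1/(r(-3) + 88)) = -(-14)*(1/(3 + 88))**2 = -(-14)*(1/91)**2 = -(-14)/8281 = -1*(-2/1183) = 2/1183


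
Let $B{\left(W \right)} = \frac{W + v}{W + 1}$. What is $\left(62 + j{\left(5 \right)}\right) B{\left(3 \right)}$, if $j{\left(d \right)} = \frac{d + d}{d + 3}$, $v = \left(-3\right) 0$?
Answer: $\frac{759}{16} \approx 47.438$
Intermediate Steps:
$v = 0$
$B{\left(W \right)} = \frac{W}{1 + W}$ ($B{\left(W \right)} = \frac{W + 0}{W + 1} = \frac{W}{1 + W}$)
$j{\left(d \right)} = \frac{2 d}{3 + d}$
$\left(62 + j{\left(5 \right)}\right) B{\left(3 \right)} = \left(62 + 2 \cdot 5 \frac{1}{3 + 5}\right) \frac{3}{1 + 3} = \left(62 + 2 \cdot 5 \cdot \frac{1}{8}\right) \frac{3}{4} = \left(62 + 2 \cdot 5 \cdot \frac{1}{8}\right) 3 \cdot \frac{1}{4} = \left(62 + \frac{5}{4}\right) \frac{3}{4} = \frac{253}{4} \cdot \frac{3}{4} = \frac{759}{16}$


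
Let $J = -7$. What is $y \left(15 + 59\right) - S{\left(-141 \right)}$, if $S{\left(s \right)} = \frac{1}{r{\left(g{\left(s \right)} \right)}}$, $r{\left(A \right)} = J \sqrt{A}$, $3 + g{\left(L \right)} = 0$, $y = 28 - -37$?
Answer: $4810 - \frac{i \sqrt{3}}{21} \approx 4810.0 - 0.082479 i$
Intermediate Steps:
$y = 65$ ($y = 28 + 37 = 65$)
$g{\left(L \right)} = -3$ ($g{\left(L \right)} = -3 + 0 = -3$)
$r{\left(A \right)} = - 7 \sqrt{A}$
$S{\left(s \right)} = \frac{i \sqrt{3}}{21}$ ($S{\left(s \right)} = \frac{1}{\left(-7\right) \sqrt{-3}} = \frac{1}{\left(-7\right) i \sqrt{3}} = \frac{i \sqrt{3}}{21}$)
$y \left(15 + 59\right) - S{\left(-141 \right)} = 65 \left(15 + 59\right) - \frac{i \sqrt{3}}{21} = 65 \cdot 74 - \frac{i \sqrt{3}}{21} = 4810 - \frac{i \sqrt{3}}{21}$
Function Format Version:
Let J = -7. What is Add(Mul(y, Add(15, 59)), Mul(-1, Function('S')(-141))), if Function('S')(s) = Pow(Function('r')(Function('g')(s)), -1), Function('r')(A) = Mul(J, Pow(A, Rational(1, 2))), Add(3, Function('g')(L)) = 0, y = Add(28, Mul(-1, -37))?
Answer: Add(4810, Mul(Rational(-1, 21), I, Pow(3, Rational(1, 2)))) ≈ Add(4810.0, Mul(-0.082479, I))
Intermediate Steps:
y = 65 (y = Add(28, 37) = 65)
Function('g')(L) = -3 (Function('g')(L) = Add(-3, 0) = -3)
Function('r')(A) = Mul(-7, Pow(A, Rational(1, 2)))
Function('S')(s) = Mul(Rational(1, 21), I, Pow(3, Rational(1, 2))) (Function('S')(s) = Pow(Mul(-7, Pow(-3, Rational(1, 2))), -1) = Pow(Mul(-7, Mul(I, Pow(3, Rational(1, 2)))), -1) = Pow(Mul(-7, I, Pow(3, Rational(1, 2))), -1) = Mul(Rational(1, 21), I, Pow(3, Rational(1, 2))))
Add(Mul(y, Add(15, 59)), Mul(-1, Function('S')(-141))) = Add(Mul(65, Add(15, 59)), Mul(-1, Mul(Rational(1, 21), I, Pow(3, Rational(1, 2))))) = Add(Mul(65, 74), Mul(Rational(-1, 21), I, Pow(3, Rational(1, 2)))) = Add(4810, Mul(Rational(-1, 21), I, Pow(3, Rational(1, 2))))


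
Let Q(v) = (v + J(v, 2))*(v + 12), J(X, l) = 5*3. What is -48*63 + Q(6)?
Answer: -2646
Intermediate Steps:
J(X, l) = 15
Q(v) = (12 + v)*(15 + v) (Q(v) = (v + 15)*(v + 12) = (15 + v)*(12 + v) = (12 + v)*(15 + v))
-48*63 + Q(6) = -48*63 + (180 + 6**2 + 27*6) = -3024 + (180 + 36 + 162) = -3024 + 378 = -2646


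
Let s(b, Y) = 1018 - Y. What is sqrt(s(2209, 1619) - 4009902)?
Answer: 7*I*sqrt(81847) ≈ 2002.6*I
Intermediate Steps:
sqrt(s(2209, 1619) - 4009902) = sqrt((1018 - 1*1619) - 4009902) = sqrt((1018 - 1619) - 4009902) = sqrt(-601 - 4009902) = sqrt(-4010503) = 7*I*sqrt(81847)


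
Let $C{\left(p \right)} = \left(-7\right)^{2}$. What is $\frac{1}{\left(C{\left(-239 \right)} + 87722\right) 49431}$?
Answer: $\frac{1}{4338608301} \approx 2.3049 \cdot 10^{-10}$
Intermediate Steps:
$C{\left(p \right)} = 49$
$\frac{1}{\left(C{\left(-239 \right)} + 87722\right) 49431} = \frac{1}{\left(49 + 87722\right) 49431} = \frac{1}{87771} \cdot \frac{1}{49431} = \frac{1}{4338608301}$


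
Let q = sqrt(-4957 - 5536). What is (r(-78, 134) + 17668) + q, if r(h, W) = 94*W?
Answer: 30264 + I*sqrt(10493) ≈ 30264.0 + 102.44*I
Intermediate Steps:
q = I*sqrt(10493) (q = sqrt(-10493) = I*sqrt(10493) ≈ 102.44*I)
(r(-78, 134) + 17668) + q = (94*134 + 17668) + I*sqrt(10493) = (12596 + 17668) + I*sqrt(10493) = 30264 + I*sqrt(10493)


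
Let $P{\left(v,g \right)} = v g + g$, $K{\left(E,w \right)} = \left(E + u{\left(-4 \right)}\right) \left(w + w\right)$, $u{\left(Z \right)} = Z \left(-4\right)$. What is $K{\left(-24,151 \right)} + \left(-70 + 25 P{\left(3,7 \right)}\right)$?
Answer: $-1786$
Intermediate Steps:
$u{\left(Z \right)} = - 4 Z$
$K{\left(E,w \right)} = 2 w \left(16 + E\right)$ ($K{\left(E,w \right)} = \left(E - -16\right) \left(w + w\right) = \left(E + 16\right) 2 w = \left(16 + E\right) 2 w = 2 w \left(16 + E\right)$)
$P{\left(v,g \right)} = g + g v$ ($P{\left(v,g \right)} = g v + g = g + g v$)
$K{\left(-24,151 \right)} + \left(-70 + 25 P{\left(3,7 \right)}\right) = 2 \cdot 151 \left(16 - 24\right) - \left(70 - 25 \cdot 7 \left(1 + 3\right)\right) = 2 \cdot 151 \left(-8\right) - \left(70 - 25 \cdot 7 \cdot 4\right) = -2416 + \left(-70 + 25 \cdot 28\right) = -2416 + \left(-70 + 700\right) = -2416 + 630 = -1786$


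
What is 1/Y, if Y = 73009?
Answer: 1/73009 ≈ 1.3697e-5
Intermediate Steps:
1/Y = 1/73009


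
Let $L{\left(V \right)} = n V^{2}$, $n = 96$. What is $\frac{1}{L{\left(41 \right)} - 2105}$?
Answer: $\frac{1}{159271} \approx 6.2786 \cdot 10^{-6}$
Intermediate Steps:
$L{\left(V \right)} = 96 V^{2}$
$\frac{1}{L{\left(41 \right)} - 2105} = \frac{1}{96 \cdot 41^{2} - 2105} = \frac{1}{96 \cdot 1681 - 2105} = \frac{1}{161376 - 2105} = \frac{1}{159271}$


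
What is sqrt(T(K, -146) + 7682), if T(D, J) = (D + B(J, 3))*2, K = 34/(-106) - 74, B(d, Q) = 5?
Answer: 3*sqrt(2354366)/53 ≈ 86.853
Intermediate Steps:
K = -3939/53 (K = 34*(-1/106) - 74 = -17/53 - 74 = -3939/53 ≈ -74.321)
T(D, J) = 10 + 2*D (T(D, J) = (D + 5)*2 = (5 + D)*2 = 10 + 2*D)
sqrt(T(K, -146) + 7682) = sqrt((10 + 2*(-3939/53)) + 7682) = sqrt((10 - 7878/53) + 7682) = sqrt(-7348/53 + 7682) = sqrt(399798/53) = 3*sqrt(2354366)/53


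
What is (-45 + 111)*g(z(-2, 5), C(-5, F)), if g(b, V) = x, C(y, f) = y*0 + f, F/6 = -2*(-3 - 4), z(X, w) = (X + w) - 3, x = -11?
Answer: -726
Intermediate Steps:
z(X, w) = -3 + X + w
F = 84 (F = 6*(-2*(-3 - 4)) = 6*(-2*(-7)) = 6*14 = 84)
C(y, f) = f (C(y, f) = 0 + f = f)
g(b, V) = -11
(-45 + 111)*g(z(-2, 5), C(-5, F)) = (-45 + 111)*(-11) = 66*(-11) = -726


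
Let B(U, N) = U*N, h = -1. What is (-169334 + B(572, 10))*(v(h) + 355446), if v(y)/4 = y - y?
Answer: -58155941844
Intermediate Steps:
v(y) = 0 (v(y) = 4*(y - y) = 4*0 = 0)
B(U, N) = N*U
(-169334 + B(572, 10))*(v(h) + 355446) = (-169334 + 10*572)*(0 + 355446) = (-169334 + 5720)*355446 = -163614*355446 = -58155941844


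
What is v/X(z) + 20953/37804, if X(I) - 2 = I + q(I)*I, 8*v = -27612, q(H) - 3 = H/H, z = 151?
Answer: -114619085/28617628 ≈ -4.0052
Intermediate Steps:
q(H) = 4 (q(H) = 3 + H/H = 3 + 1 = 4)
v = -6903/2 (v = (⅛)*(-27612) = -6903/2 ≈ -3451.5)
X(I) = 2 + 5*I (X(I) = 2 + (I + 4*I) = 2 + 5*I)
v/X(z) + 20953/37804 = -6903/(2*(2 + 5*151)) + 20953/37804 = -6903/(2*(2 + 755)) + 20953*(1/37804) = -6903/2/757 + 20953/37804 = -6903/2*1/757 + 20953/37804 = -6903/1514 + 20953/37804 = -114619085/28617628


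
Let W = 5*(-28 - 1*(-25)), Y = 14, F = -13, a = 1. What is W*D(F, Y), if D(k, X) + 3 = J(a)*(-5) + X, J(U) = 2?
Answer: -15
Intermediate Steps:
D(k, X) = -13 + X (D(k, X) = -3 + (2*(-5) + X) = -3 + (-10 + X) = -13 + X)
W = -15 (W = 5*(-28 + 25) = 5*(-3) = -15)
W*D(F, Y) = -15*(-13 + 14) = -15*1 = -15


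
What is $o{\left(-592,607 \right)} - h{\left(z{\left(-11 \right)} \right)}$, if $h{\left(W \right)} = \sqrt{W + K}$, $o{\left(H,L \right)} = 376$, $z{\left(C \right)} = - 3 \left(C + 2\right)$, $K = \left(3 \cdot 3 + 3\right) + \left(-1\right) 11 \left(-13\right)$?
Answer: $376 - \sqrt{182} \approx 362.51$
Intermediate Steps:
$K = 155$ ($K = \left(9 + 3\right) - -143 = 12 + 143 = 155$)
$z{\left(C \right)} = -6 - 3 C$ ($z{\left(C \right)} = - 3 \left(2 + C\right) = -6 - 3 C$)
$h{\left(W \right)} = \sqrt{155 + W}$ ($h{\left(W \right)} = \sqrt{W + 155} = \sqrt{155 + W}$)
$o{\left(-592,607 \right)} - h{\left(z{\left(-11 \right)} \right)} = 376 - \sqrt{155 - -27} = 376 - \sqrt{155 + \left(-6 + 33\right)} = 376 - \sqrt{155 + 27} = 376 - \sqrt{182}$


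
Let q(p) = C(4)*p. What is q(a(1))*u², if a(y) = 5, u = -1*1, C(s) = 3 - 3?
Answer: 0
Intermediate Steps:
C(s) = 0
u = -1
q(p) = 0 (q(p) = 0*p = 0)
q(a(1))*u² = 0*(-1)² = 0*1 = 0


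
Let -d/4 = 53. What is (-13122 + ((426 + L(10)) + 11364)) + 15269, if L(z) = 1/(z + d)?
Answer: 2815273/202 ≈ 13937.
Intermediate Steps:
d = -212 (d = -4*53 = -212)
L(z) = 1/(-212 + z) (L(z) = 1/(z - 212) = 1/(-212 + z))
(-13122 + ((426 + L(10)) + 11364)) + 15269 = (-13122 + ((426 + 1/(-212 + 10)) + 11364)) + 15269 = (-13122 + ((426 + 1/(-202)) + 11364)) + 15269 = (-13122 + ((426 - 1/202) + 11364)) + 15269 = (-13122 + (86051/202 + 11364)) + 15269 = (-13122 + 2381579/202) + 15269 = -269065/202 + 15269 = 2815273/202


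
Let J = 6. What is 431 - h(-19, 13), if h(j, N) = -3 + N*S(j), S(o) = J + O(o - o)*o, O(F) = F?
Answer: 356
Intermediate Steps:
S(o) = 6 (S(o) = 6 + (o - o)*o = 6 + 0*o = 6 + 0 = 6)
h(j, N) = -3 + 6*N (h(j, N) = -3 + N*6 = -3 + 6*N)
431 - h(-19, 13) = 431 - (-3 + 6*13) = 431 - (-3 + 78) = 431 - 1*75 = 431 - 75 = 356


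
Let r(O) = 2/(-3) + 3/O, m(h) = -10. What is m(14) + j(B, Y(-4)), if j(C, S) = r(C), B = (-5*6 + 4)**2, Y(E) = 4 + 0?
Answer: -21623/2028 ≈ -10.662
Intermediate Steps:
r(O) = -2/3 + 3/O (r(O) = 2*(-1/3) + 3/O = -2/3 + 3/O)
Y(E) = 4
B = 676 (B = (-30 + 4)**2 = (-26)**2 = 676)
j(C, S) = -2/3 + 3/C
m(14) + j(B, Y(-4)) = -10 + (-2/3 + 3/676) = -10 - 1343/2028 = -21623/2028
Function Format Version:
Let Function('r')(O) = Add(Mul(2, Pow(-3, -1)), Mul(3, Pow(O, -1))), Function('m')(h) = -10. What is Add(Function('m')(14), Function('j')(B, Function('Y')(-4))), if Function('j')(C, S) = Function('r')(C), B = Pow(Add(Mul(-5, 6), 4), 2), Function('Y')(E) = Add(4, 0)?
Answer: Rational(-21623, 2028) ≈ -10.662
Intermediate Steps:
Function('r')(O) = Add(Rational(-2, 3), Mul(3, Pow(O, -1))) (Function('r')(O) = Add(Mul(2, Rational(-1, 3)), Mul(3, Pow(O, -1))) = Add(Rational(-2, 3), Mul(3, Pow(O, -1))))
Function('Y')(E) = 4
B = 676 (B = Pow(Add(-30, 4), 2) = Pow(-26, 2) = 676)
Function('j')(C, S) = Add(Rational(-2, 3), Mul(3, Pow(C, -1)))
Add(Function('m')(14), Function('j')(B, Function('Y')(-4))) = Add(-10, Add(Rational(-2, 3), Mul(3, Pow(676, -1)))) = Add(-10, Add(Rational(-2, 3), Mul(3, Rational(1, 676)))) = Add(-10, Add(Rational(-2, 3), Rational(3, 676))) = Add(-10, Rational(-1343, 2028)) = Rational(-21623, 2028)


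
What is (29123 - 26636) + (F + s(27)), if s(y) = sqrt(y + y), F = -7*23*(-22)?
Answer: 6029 + 3*sqrt(6) ≈ 6036.4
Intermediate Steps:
F = 3542 (F = -161*(-22) = 3542)
s(y) = sqrt(2)*sqrt(y) (s(y) = sqrt(2*y) = sqrt(2)*sqrt(y))
(29123 - 26636) + (F + s(27)) = (29123 - 26636) + (3542 + sqrt(2)*sqrt(27)) = 2487 + (3542 + sqrt(2)*(3*sqrt(3))) = 2487 + (3542 + 3*sqrt(6)) = 6029 + 3*sqrt(6)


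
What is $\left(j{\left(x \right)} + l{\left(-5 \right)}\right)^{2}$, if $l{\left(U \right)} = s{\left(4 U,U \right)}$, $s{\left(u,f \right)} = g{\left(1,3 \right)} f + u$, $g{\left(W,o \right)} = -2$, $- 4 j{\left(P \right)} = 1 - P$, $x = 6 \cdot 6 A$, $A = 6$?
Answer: $\frac{30625}{16} \approx 1914.1$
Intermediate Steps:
$x = 216$ ($x = 6 \cdot 6 \cdot 6 = 36 \cdot 6 = 216$)
$j{\left(P \right)} = - \frac{1}{4} + \frac{P}{4}$ ($j{\left(P \right)} = - \frac{1 - P}{4} = - \frac{1}{4} + \frac{P}{4}$)
$s{\left(u,f \right)} = u - 2 f$ ($s{\left(u,f \right)} = - 2 f + u = u - 2 f$)
$l{\left(U \right)} = 2 U$ ($l{\left(U \right)} = 4 U - 2 U = 2 U$)
$\left(j{\left(x \right)} + l{\left(-5 \right)}\right)^{2} = \left(\left(- \frac{1}{4} + \frac{1}{4} \cdot 216\right) + 2 \left(-5\right)\right)^{2} = \left(\left(- \frac{1}{4} + 54\right) - 10\right)^{2} = \left(\frac{215}{4} - 10\right)^{2} = \left(\frac{175}{4}\right)^{2} = \frac{30625}{16}$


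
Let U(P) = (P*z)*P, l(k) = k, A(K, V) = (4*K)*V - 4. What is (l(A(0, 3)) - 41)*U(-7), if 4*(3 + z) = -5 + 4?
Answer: 28665/4 ≈ 7166.3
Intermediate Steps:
z = -13/4 (z = -3 + (-5 + 4)/4 = -3 + (¼)*(-1) = -3 - ¼ = -13/4 ≈ -3.2500)
A(K, V) = -4 + 4*K*V (A(K, V) = 4*K*V - 4 = -4 + 4*K*V)
U(P) = -13*P²/4 (U(P) = (P*(-13/4))*P = (-13*P/4)*P = -13*P²/4)
(l(A(0, 3)) - 41)*U(-7) = ((-4 + 4*0*3) - 41)*(-13/4*(-7)²) = ((-4 + 0) - 41)*(-13/4*49) = (-4 - 41)*(-637/4) = -45*(-637/4) = 28665/4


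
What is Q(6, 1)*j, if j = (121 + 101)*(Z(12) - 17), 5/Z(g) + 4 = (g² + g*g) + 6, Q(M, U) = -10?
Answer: 1093350/29 ≈ 37702.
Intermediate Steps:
Z(g) = 5/(2 + 2*g²) (Z(g) = 5/(-4 + ((g² + g*g) + 6)) = 5/(-4 + ((g² + g²) + 6)) = 5/(-4 + (2*g² + 6)) = 5/(-4 + (6 + 2*g²)) = 5/(2 + 2*g²))
j = -109335/29 (j = (121 + 101)*(5/(2*(1 + 12²)) - 17) = 222*(5/(2*(1 + 144)) - 17) = 222*((5/2)/145 - 17) = 222*((5/2)*(1/145) - 17) = 222*(1/58 - 17) = 222*(-985/58) = -109335/29 ≈ -3770.2)
Q(6, 1)*j = -10*(-109335/29) = 1093350/29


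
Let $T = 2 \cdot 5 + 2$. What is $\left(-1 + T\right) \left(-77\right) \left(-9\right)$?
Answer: $7623$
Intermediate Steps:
$T = 12$ ($T = 10 + 2 = 12$)
$\left(-1 + T\right) \left(-77\right) \left(-9\right) = \left(-1 + 12\right) \left(-77\right) \left(-9\right) = 11 \left(-77\right) \left(-9\right) = \left(-847\right) \left(-9\right) = 7623$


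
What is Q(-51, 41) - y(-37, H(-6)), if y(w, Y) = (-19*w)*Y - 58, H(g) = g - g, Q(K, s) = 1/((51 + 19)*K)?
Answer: 207059/3570 ≈ 58.000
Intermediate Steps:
Q(K, s) = 1/(70*K)
H(g) = 0
y(w, Y) = -58 - 19*Y*w (y(w, Y) = -19*Y*w - 58 = -58 - 19*Y*w)
Q(-51, 41) - y(-37, H(-6)) = (1/70)/(-51) - (-58 - 19*0*(-37)) = (1/70)*(-1/51) - (-58 + 0) = -1/3570 - 1*(-58) = -1/3570 + 58 = 207059/3570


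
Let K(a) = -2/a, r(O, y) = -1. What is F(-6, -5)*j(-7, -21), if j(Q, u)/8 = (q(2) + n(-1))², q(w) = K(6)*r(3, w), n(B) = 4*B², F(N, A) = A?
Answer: -6760/9 ≈ -751.11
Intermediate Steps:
q(w) = ⅓ (q(w) = -2/6*(-1) = -2*⅙*(-1) = -⅓*(-1) = ⅓)
j(Q, u) = 1352/9 (j(Q, u) = 8*(⅓ + 4*(-1)²)² = 8*(⅓ + 4*1)² = 8*(⅓ + 4)² = 8*(13/3)² = 8*(169/9) = 1352/9)
F(-6, -5)*j(-7, -21) = -5*1352/9 = -6760/9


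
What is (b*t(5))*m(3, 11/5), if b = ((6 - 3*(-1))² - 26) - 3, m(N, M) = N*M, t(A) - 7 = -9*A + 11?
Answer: -46332/5 ≈ -9266.4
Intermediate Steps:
t(A) = 18 - 9*A (t(A) = 7 + (-9*A + 11) = 7 + (11 - 9*A) = 18 - 9*A)
m(N, M) = M*N
b = 52 (b = ((6 + 3)² - 26) - 3 = (9² - 26) - 3 = (81 - 26) - 3 = 55 - 3 = 52)
(b*t(5))*m(3, 11/5) = (52*(18 - 9*5))*((11/5)*3) = (52*(18 - 45))*((11*(⅕))*3) = (52*(-27))*((11/5)*3) = -1404*33/5 = -46332/5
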